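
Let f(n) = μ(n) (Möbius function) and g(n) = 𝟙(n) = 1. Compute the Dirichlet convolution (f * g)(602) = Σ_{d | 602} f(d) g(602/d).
(μ * 𝟙)(602) = 0

Divisors of 602: [1, 2, 7, 14, 43, 86, 301, 602]. For each d | 602:
  d = 1: μ(1) · 𝟙(602/1) = 1 · 1 = 1
  d = 2: μ(2) · 𝟙(602/2) = -1 · 1 = -1
  d = 7: μ(7) · 𝟙(602/7) = -1 · 1 = -1
  d = 14: μ(14) · 𝟙(602/14) = 1 · 1 = 1
  d = 43: μ(43) · 𝟙(602/43) = -1 · 1 = -1
  d = 86: μ(86) · 𝟙(602/86) = 1 · 1 = 1
  d = 301: μ(301) · 𝟙(602/301) = 1 · 1 = 1
  d = 602: μ(602) · 𝟙(602/602) = -1 · 1 = -1
Summing: (μ * 𝟙)(602) = 1 + -1 + -1 + 1 + -1 + 1 + 1 + -1 = 0.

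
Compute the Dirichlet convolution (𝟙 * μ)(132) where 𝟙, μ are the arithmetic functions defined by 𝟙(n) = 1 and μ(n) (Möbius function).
(𝟙 * μ)(132) = 0

Divisors of 132: [1, 2, 3, 4, 6, 11, 12, 22, 33, 44, 66, 132]. For each d | 132:
  d = 1: 𝟙(1) · μ(132/1) = 1 · 0 = 0
  d = 2: 𝟙(2) · μ(132/2) = 1 · -1 = -1
  d = 3: 𝟙(3) · μ(132/3) = 1 · 0 = 0
  d = 4: 𝟙(4) · μ(132/4) = 1 · 1 = 1
  d = 6: 𝟙(6) · μ(132/6) = 1 · 1 = 1
  d = 11: 𝟙(11) · μ(132/11) = 1 · 0 = 0
  d = 12: 𝟙(12) · μ(132/12) = 1 · -1 = -1
  d = 22: 𝟙(22) · μ(132/22) = 1 · 1 = 1
  d = 33: 𝟙(33) · μ(132/33) = 1 · 0 = 0
  d = 44: 𝟙(44) · μ(132/44) = 1 · -1 = -1
  d = 66: 𝟙(66) · μ(132/66) = 1 · -1 = -1
  d = 132: 𝟙(132) · μ(132/132) = 1 · 1 = 1
Summing: (𝟙 * μ)(132) = 0 + -1 + 0 + 1 + 1 + 0 + -1 + 1 + 0 + -1 + -1 + 1 = 0.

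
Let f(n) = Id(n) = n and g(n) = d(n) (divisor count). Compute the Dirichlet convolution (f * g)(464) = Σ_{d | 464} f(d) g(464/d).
(Id * d)(464) = 1767

Divisors of 464: [1, 2, 4, 8, 16, 29, 58, 116, 232, 464]. For each d | 464:
  d = 1: Id(1) · d(464/1) = 1 · 10 = 10
  d = 2: Id(2) · d(464/2) = 2 · 8 = 16
  d = 4: Id(4) · d(464/4) = 4 · 6 = 24
  d = 8: Id(8) · d(464/8) = 8 · 4 = 32
  d = 16: Id(16) · d(464/16) = 16 · 2 = 32
  d = 29: Id(29) · d(464/29) = 29 · 5 = 145
  d = 58: Id(58) · d(464/58) = 58 · 4 = 232
  d = 116: Id(116) · d(464/116) = 116 · 3 = 348
  d = 232: Id(232) · d(464/232) = 232 · 2 = 464
  d = 464: Id(464) · d(464/464) = 464 · 1 = 464
Summing: (Id * d)(464) = 10 + 16 + 24 + 32 + 32 + 145 + 232 + 348 + 464 + 464 = 1767.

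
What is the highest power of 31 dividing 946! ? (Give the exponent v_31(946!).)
v_31(946!) = 30

Legendre's formula: v_p(n!) = Σ_{k ≥ 1} ⌊n / p^k⌋. For p = 31, n = 946, the terms are:
  ⌊946/31^1⌋ = ⌊946/31⌋ = 30
(the next term ⌊946/31^2⌋ = 0, terminating the sum). Summing: v_31(946!) = 30 = 30.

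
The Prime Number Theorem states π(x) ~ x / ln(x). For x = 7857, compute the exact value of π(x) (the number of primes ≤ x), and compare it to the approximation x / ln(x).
π(7857) = 992;  x/ln(x) ≈ 876.00;  relative error ≈ 11.69%.

Directly count primes up to 7857: π(7857) = 992. The PNT approximation gives 7857/ln(7857) ≈ 7857/8.96916 ≈ 876.00. Relative error (π(x) − x/ln(x)) / π(x) ≈ 11.69%; the approximation is known to undercount slightly (Li(x) is a better estimate).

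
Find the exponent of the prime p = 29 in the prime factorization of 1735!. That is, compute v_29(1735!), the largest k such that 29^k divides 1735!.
v_29(1735!) = 61

Legendre's formula: v_p(n!) = Σ_{k ≥ 1} ⌊n / p^k⌋. For p = 29, n = 1735, the terms are:
  ⌊1735/29^1⌋ = ⌊1735/29⌋ = 59
  ⌊1735/29^2⌋ = ⌊1735/841⌋ = 2
(the next term ⌊1735/29^3⌋ = 0, terminating the sum). Summing: v_29(1735!) = 59 + 2 = 61.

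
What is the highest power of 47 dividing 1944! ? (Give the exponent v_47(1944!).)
v_47(1944!) = 41

Legendre's formula: v_p(n!) = Σ_{k ≥ 1} ⌊n / p^k⌋. For p = 47, n = 1944, the terms are:
  ⌊1944/47^1⌋ = ⌊1944/47⌋ = 41
(the next term ⌊1944/47^2⌋ = 0, terminating the sum). Summing: v_47(1944!) = 41 = 41.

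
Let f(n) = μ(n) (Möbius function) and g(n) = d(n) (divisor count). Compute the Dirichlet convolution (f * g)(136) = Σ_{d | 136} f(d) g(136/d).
(μ * d)(136) = 1

Divisors of 136: [1, 2, 4, 8, 17, 34, 68, 136]. For each d | 136:
  d = 1: μ(1) · d(136/1) = 1 · 8 = 8
  d = 2: μ(2) · d(136/2) = -1 · 6 = -6
  d = 4: μ(4) · d(136/4) = 0 · 4 = 0
  d = 8: μ(8) · d(136/8) = 0 · 2 = 0
  d = 17: μ(17) · d(136/17) = -1 · 4 = -4
  d = 34: μ(34) · d(136/34) = 1 · 3 = 3
  d = 68: μ(68) · d(136/68) = 0 · 2 = 0
  d = 136: μ(136) · d(136/136) = 0 · 1 = 0
Summing: (μ * d)(136) = 8 + -6 + 0 + 0 + -4 + 3 + 0 + 0 = 1.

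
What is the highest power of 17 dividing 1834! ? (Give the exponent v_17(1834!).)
v_17(1834!) = 113

Legendre's formula: v_p(n!) = Σ_{k ≥ 1} ⌊n / p^k⌋. For p = 17, n = 1834, the terms are:
  ⌊1834/17^1⌋ = ⌊1834/17⌋ = 107
  ⌊1834/17^2⌋ = ⌊1834/289⌋ = 6
(the next term ⌊1834/17^3⌋ = 0, terminating the sum). Summing: v_17(1834!) = 107 + 6 = 113.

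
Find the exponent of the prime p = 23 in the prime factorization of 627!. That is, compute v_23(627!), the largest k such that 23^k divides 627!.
v_23(627!) = 28

Legendre's formula: v_p(n!) = Σ_{k ≥ 1} ⌊n / p^k⌋. For p = 23, n = 627, the terms are:
  ⌊627/23^1⌋ = ⌊627/23⌋ = 27
  ⌊627/23^2⌋ = ⌊627/529⌋ = 1
(the next term ⌊627/23^3⌋ = 0, terminating the sum). Summing: v_23(627!) = 27 + 1 = 28.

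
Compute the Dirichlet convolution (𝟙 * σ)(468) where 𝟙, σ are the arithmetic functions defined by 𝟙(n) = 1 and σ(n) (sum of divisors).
(𝟙 * σ)(468) = 2970

Divisors of 468: [1, 2, 3, 4, 6, 9, 12, 13, 18, 26, 36, 39, 52, 78, 117, 156, 234, 468]. For each d | 468:
  d = 1: 𝟙(1) · σ(468/1) = 1 · 1274 = 1274
  d = 2: 𝟙(2) · σ(468/2) = 1 · 546 = 546
  d = 3: 𝟙(3) · σ(468/3) = 1 · 392 = 392
  d = 4: 𝟙(4) · σ(468/4) = 1 · 182 = 182
  d = 6: 𝟙(6) · σ(468/6) = 1 · 168 = 168
  d = 9: 𝟙(9) · σ(468/9) = 1 · 98 = 98
  d = 12: 𝟙(12) · σ(468/12) = 1 · 56 = 56
  d = 13: 𝟙(13) · σ(468/13) = 1 · 91 = 91
  d = 18: 𝟙(18) · σ(468/18) = 1 · 42 = 42
  d = 26: 𝟙(26) · σ(468/26) = 1 · 39 = 39
  d = 36: 𝟙(36) · σ(468/36) = 1 · 14 = 14
  d = 39: 𝟙(39) · σ(468/39) = 1 · 28 = 28
  d = 52: 𝟙(52) · σ(468/52) = 1 · 13 = 13
  d = 78: 𝟙(78) · σ(468/78) = 1 · 12 = 12
  d = 117: 𝟙(117) · σ(468/117) = 1 · 7 = 7
  d = 156: 𝟙(156) · σ(468/156) = 1 · 4 = 4
  d = 234: 𝟙(234) · σ(468/234) = 1 · 3 = 3
  d = 468: 𝟙(468) · σ(468/468) = 1 · 1 = 1
Summing: (𝟙 * σ)(468) = 1274 + 546 + 392 + 182 + 168 + 98 + 56 + 91 + 42 + 39 + 14 + 28 + 13 + 12 + 7 + 4 + 3 + 1 = 2970.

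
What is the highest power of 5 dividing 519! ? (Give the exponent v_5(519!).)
v_5(519!) = 127

Legendre's formula: v_p(n!) = Σ_{k ≥ 1} ⌊n / p^k⌋. For p = 5, n = 519, the terms are:
  ⌊519/5^1⌋ = ⌊519/5⌋ = 103
  ⌊519/5^2⌋ = ⌊519/25⌋ = 20
  ⌊519/5^3⌋ = ⌊519/125⌋ = 4
(the next term ⌊519/5^4⌋ = 0, terminating the sum). Summing: v_5(519!) = 103 + 20 + 4 = 127.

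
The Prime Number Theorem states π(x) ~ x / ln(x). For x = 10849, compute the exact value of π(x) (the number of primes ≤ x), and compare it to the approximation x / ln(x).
π(10849) = 1318;  x/ln(x) ≈ 1167.59;  relative error ≈ 11.41%.

Directly count primes up to 10849: π(10849) = 1318. The PNT approximation gives 10849/ln(10849) ≈ 10849/9.29183 ≈ 1167.59. Relative error (π(x) − x/ln(x)) / π(x) ≈ 11.41%; the approximation is known to undercount slightly (Li(x) is a better estimate).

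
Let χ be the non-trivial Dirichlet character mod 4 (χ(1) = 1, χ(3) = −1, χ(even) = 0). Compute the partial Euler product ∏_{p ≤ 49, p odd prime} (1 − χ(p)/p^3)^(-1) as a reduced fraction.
∏ = 5542372783760447569145696690995330585/5720007308274565543266215981884637184

The odd primes p ≤ 49 are [3, 5, 7, 11, 13, 17, 19, 23, 29, 31, 37, 41, 43, 47]. For each, χ(p) = 1 if p ≡ 1 mod 4, χ(p) = −1 if p ≡ 3 mod 4. Taking (1 − χ(p)/p^3)^(-1) = p^3/(p^3 − χ(p)): (1 − (-1)/3^3)^(-1) · (1 − (1)/5^3)^(-1) · (1 − (-1)/7^3)^(-1) · (1 − (-1)/11^3)^(-1) · (1 − (1)/13^3)^(-1) · (1 − (1)/17^3)^(-1) · (1 − (-1)/19^3)^(-1) · (1 − (-1)/23^3)^(-1) · (1 − (1)/29^3)^(-1) · (1 − (-1)/31^3)^(-1) · (1 − (1)/37^3)^(-1) · (1 − (1)/41^3)^(-1) · (1 − (-1)/43^3)^(-1) · (1 − (-1)/47^3)^(-1) = 5542372783760447569145696690995330585/5720007308274565543266215981884637184.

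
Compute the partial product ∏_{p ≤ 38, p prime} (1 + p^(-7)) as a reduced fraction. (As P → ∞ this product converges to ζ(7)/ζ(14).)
∏ = 228018297549409144061012751313154880100808796638571013381923478410878979964928/226144123234654878853445211850814351110881099376313221108562837934941141853125

The primes p ≤ 38 are [2, 3, 5, 7, 11, 13, 17, 19, 23, 29, 31, 37]. For each, (1 + 1/p^7) = (p^7 + 1)/p^7. Multiplying these fractions over p ∈ [2, 3, 5, 7, 11, 13, 17, 19, 23, 29, 31, 37] gives 228018297549409144061012751313154880100808796638571013381923478410878979964928/226144123234654878853445211850814351110881099376313221108562837934941141853125. (In the limit P → ∞ this tends to ζ(7)/ζ(14).)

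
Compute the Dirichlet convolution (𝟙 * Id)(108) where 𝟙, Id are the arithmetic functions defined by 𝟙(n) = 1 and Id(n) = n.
(𝟙 * Id)(108) = 280

Divisors of 108: [1, 2, 3, 4, 6, 9, 12, 18, 27, 36, 54, 108]. For each d | 108:
  d = 1: 𝟙(1) · Id(108/1) = 1 · 108 = 108
  d = 2: 𝟙(2) · Id(108/2) = 1 · 54 = 54
  d = 3: 𝟙(3) · Id(108/3) = 1 · 36 = 36
  d = 4: 𝟙(4) · Id(108/4) = 1 · 27 = 27
  d = 6: 𝟙(6) · Id(108/6) = 1 · 18 = 18
  d = 9: 𝟙(9) · Id(108/9) = 1 · 12 = 12
  d = 12: 𝟙(12) · Id(108/12) = 1 · 9 = 9
  d = 18: 𝟙(18) · Id(108/18) = 1 · 6 = 6
  d = 27: 𝟙(27) · Id(108/27) = 1 · 4 = 4
  d = 36: 𝟙(36) · Id(108/36) = 1 · 3 = 3
  d = 54: 𝟙(54) · Id(108/54) = 1 · 2 = 2
  d = 108: 𝟙(108) · Id(108/108) = 1 · 1 = 1
Summing: (𝟙 * Id)(108) = 108 + 54 + 36 + 27 + 18 + 12 + 9 + 6 + 4 + 3 + 2 + 1 = 280.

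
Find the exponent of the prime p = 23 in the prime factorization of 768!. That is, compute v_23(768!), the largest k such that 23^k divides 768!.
v_23(768!) = 34

Legendre's formula: v_p(n!) = Σ_{k ≥ 1} ⌊n / p^k⌋. For p = 23, n = 768, the terms are:
  ⌊768/23^1⌋ = ⌊768/23⌋ = 33
  ⌊768/23^2⌋ = ⌊768/529⌋ = 1
(the next term ⌊768/23^3⌋ = 0, terminating the sum). Summing: v_23(768!) = 33 + 1 = 34.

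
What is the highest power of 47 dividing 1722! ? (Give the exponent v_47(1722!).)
v_47(1722!) = 36

Legendre's formula: v_p(n!) = Σ_{k ≥ 1} ⌊n / p^k⌋. For p = 47, n = 1722, the terms are:
  ⌊1722/47^1⌋ = ⌊1722/47⌋ = 36
(the next term ⌊1722/47^2⌋ = 0, terminating the sum). Summing: v_47(1722!) = 36 = 36.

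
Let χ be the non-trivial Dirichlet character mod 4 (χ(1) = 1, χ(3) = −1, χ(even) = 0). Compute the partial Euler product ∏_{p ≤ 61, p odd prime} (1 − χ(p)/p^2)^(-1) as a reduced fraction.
∏ = 41649646786025278187758845901/45453901250007819878400000000

The odd primes p ≤ 61 are [3, 5, 7, 11, 13, 17, 19, 23, 29, 31, 37, 41, 43, 47, 53, 59, 61]. For each, χ(p) = 1 if p ≡ 1 mod 4, χ(p) = −1 if p ≡ 3 mod 4. Taking (1 − χ(p)/p^2)^(-1) = p^2/(p^2 − χ(p)): (1 − (-1)/3^2)^(-1) · (1 − (1)/5^2)^(-1) · (1 − (-1)/7^2)^(-1) · (1 − (-1)/11^2)^(-1) · (1 − (1)/13^2)^(-1) · (1 − (1)/17^2)^(-1) · (1 − (-1)/19^2)^(-1) · (1 − (-1)/23^2)^(-1) · (1 − (1)/29^2)^(-1) · (1 − (-1)/31^2)^(-1) · (1 − (1)/37^2)^(-1) · (1 − (1)/41^2)^(-1) · (1 − (-1)/43^2)^(-1) · (1 − (-1)/47^2)^(-1) · (1 − (1)/53^2)^(-1) · (1 − (-1)/59^2)^(-1) · (1 − (1)/61^2)^(-1) = 41649646786025278187758845901/45453901250007819878400000000.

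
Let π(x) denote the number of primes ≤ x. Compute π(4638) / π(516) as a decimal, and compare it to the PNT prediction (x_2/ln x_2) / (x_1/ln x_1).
π(4638)/π(516) = 625/97 ≈ 6.4433;  PNT prediction ≈ 6.6503.

π(516) = 97 and π(4638) = 625, so π(4638)/π(516) ≈ 6.4433. The PNT-predicted ratio is (4638/ln(4638)) / (516/ln(516)) ≈ 6.6503. The two agree to within a few percent, as expected.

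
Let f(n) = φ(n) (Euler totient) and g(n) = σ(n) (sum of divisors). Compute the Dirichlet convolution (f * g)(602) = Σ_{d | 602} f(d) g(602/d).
(φ * σ)(602) = 4816

Divisors of 602: [1, 2, 7, 14, 43, 86, 301, 602]. For each d | 602:
  d = 1: φ(1) · σ(602/1) = 1 · 1056 = 1056
  d = 2: φ(2) · σ(602/2) = 1 · 352 = 352
  d = 7: φ(7) · σ(602/7) = 6 · 132 = 792
  d = 14: φ(14) · σ(602/14) = 6 · 44 = 264
  d = 43: φ(43) · σ(602/43) = 42 · 24 = 1008
  d = 86: φ(86) · σ(602/86) = 42 · 8 = 336
  d = 301: φ(301) · σ(602/301) = 252 · 3 = 756
  d = 602: φ(602) · σ(602/602) = 252 · 1 = 252
Summing: (φ * σ)(602) = 1056 + 352 + 792 + 264 + 1008 + 336 + 756 + 252 = 4816.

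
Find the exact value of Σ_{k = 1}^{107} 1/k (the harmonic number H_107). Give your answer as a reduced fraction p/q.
H_107 = 81560682312293522125469128981858530591444536467/15521442759214556458772607587176753329489754560

Direct summation: H_107 = 1 + 1/2 + ... + 1/107. The least common denominator is lcm(1, ..., 107) = 77607213796072782293863037935883766647448772800; over this denominator the numerator is 77607213796072782293863037935883766647448772800 + 38803606898036391146931518967941883323724386400 + 25869071265357594097954345978627922215816257600 + 19401803449018195573465759483970941661862193200 + 15521442759214556458772607587176753329489754560 + 12934535632678797048977172989313961107908128800 + 11086744828010397470551862562269109521064110400 + 9700901724509097786732879741985470830931096600 + 8623023755119198032651448659542640738605419200 + 7760721379607278229386303793588376664744877280 + 7055201254188434753987548903262160604313524800 + 6467267816339398524488586494656980553954064400 + 5969785676620983253374079841221828203649905600 + 5543372414005198735275931281134554760532055200 + 5173814253071518819590869195725584443163251520 + 4850450862254548893366439870992735415465548300 + 4565130223298398958462531643287280391026398400 + 4311511877559599016325724329771320369302709600 + 4084590199793304331255949365046514034076251200 + 3880360689803639114693151896794188332372438640 + 3695581609336799156850620854089703173688036800 + 3527600627094217376993774451631080302156762400 + 3374226686785773143211436431994946375976033600 + 3233633908169699262244293247328490276977032200 + 3104288551842911291754521517435350665897950912 + 2984892838310491626687039920610914101824952800 + 2874341251706399344217149553180880246201806400 + 2771686207002599367637965640567277380266027600 + 2676110820554233872202173721927026436118923200 + 2586907126535759409795434597862792221581625760 + 2503458509550734912705259288254315053143508800 + 2425225431127274446683219935496367707732774150 + 2351733751396144917995849634420720201437841600 + 2282565111649199479231265821643640195513199200 + 2217348965602079494110372512453821904212822080 + 2155755938779799508162862164885660184651354800 + 2097492264758723845780082106375236936417534400 + 2042295099896652165627974682523257017038125600 + 1989928558873661084458026613740609401216635200 + 1940180344901819557346575948397094166186219320 + 1892858873074945909606415559411799186523140800 + 1847790804668399578425310427044851586844018400 + 1804818925490064704508442742694971317382529600 + 1763800313547108688496887225815540151078381200 + 1724604751023839606530289731908528147721083840 + 1687113343392886571605718215997473187988016800 + 1651217314810059197741766764593271630796782400 + 1616816954084849631122146623664245138488516100 + 1583820689715771067221694651752729931580587200 + 1552144275921455645877260758717675332948975456 + 1521710074432799652820843881095760130342132800 + 1492446419155245813343519960305457050912476400 + 1464287052756090231959679961054410691461297600 + 1437170625853199672108574776590440123100903200 + 1411040250837686950797509780652432120862704960 + 1385843103501299683818982820283638690133013800 + 1361530066597768110418649788348838011358750400 + 1338055410277116936101086860963513218059461600 + 1315376505018182750743441320947182485549979200 + 1293453563267879704897717298931396110790812880 + 1272249406492996431046935048129242076187684800 + 1251729254775367456352629644127157526571754400 + 1231860536445599718950206951363234391229345600 + 1212612715563637223341609967748183853866387075 + 1193957135324196650674815968244365640729981120 + 1175866875698072458997924817210360100718920800 + 1158316623821981825281537879640056218618638400 + 1141282555824599739615632910821820097756599600 + 1124742228928591047737145477331648791992011200 + 1108674482801039747055186256226910952106411040 + 1093059349240461722448775182195546009118996800 + 1077877969389899754081431082442830092325677400 + 1063112517754421675258397779943613241745873600 + 1048746132379361922890041053187618468208767200 + 1034762850614303763918173839145116888632650304 + 1021147549948326082813987341261628508519062800 + 1007885893455490679141078414751737229187646400 + 994964279436830542229013306870304700608317600 + 982369794886997244226114404251693248701883200 + 970090172450909778673287974198547083093109660 + 958113750568799781405716517726960082067268800 + 946429436537472954803207779705899593261570400 + 935026672241840750528470336576912851174081600 + 923895402334199789212655213522425793422009200 + 913026044659679791692506328657456078205279680 + 902409462745032352254221371347485658691264800 + 892036940184744624067391240642342145372974400 + 881900156773554344248443612907770075539190600 + 871991166248008789818685819504311984802795200 + 862302375511919803265144865954264073860541920 + 852826525231569036196297120174546886235700800 + 843556671696443285802859107998736593994008400 + 834486169850244970901753096084771684381169600 + 825608657405029598870883382296635815398391200 + 816918039958660866251189873009302806815250240 + 808408477042424815561073311832122569244258050 + 800074369031678167977969463256533676777822400 + 791910344857885533610847325876364965790293600 + 783911250465381639331949878140240067145947200 + 776072137960727822938630379358837666474487728 + 768388255406661210830327108276076897499492800 + 760855037216399826410421940547880065171066400 + 753468095107502740717116873163920064538337600 + 746223209577622906671759980152728525456238200 + 739116321867359831370124170817940634737607360 + 732143526378045115979839980527205345730648800 + 725301063514698899942645214354053893901390400 = 407803411561467610627345644909292652957222682335, so H_107 = 407803411561467610627345644909292652957222682335/77607213796072782293863037935883766647448772800; reducing by gcd(407803411561467610627345644909292652957222682335, 77607213796072782293863037935883766647448772800) = 5 gives 81560682312293522125469128981858530591444536467/15521442759214556458772607587176753329489754560 ≈ 5.25471. (The PNT-adjacent estimate ln(107) + γ ≈ 5.25004 matches within O(1/n).)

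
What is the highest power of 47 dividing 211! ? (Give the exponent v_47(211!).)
v_47(211!) = 4

Legendre's formula: v_p(n!) = Σ_{k ≥ 1} ⌊n / p^k⌋. For p = 47, n = 211, the terms are:
  ⌊211/47^1⌋ = ⌊211/47⌋ = 4
(the next term ⌊211/47^2⌋ = 0, terminating the sum). Summing: v_47(211!) = 4 = 4.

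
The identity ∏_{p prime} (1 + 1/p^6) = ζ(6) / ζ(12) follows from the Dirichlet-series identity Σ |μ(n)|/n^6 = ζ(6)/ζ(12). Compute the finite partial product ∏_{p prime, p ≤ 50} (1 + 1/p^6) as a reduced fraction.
∏ = 862155056480201047883460386910418315829132841121015872043175453729006428800800000/847666095717512475523225986389496867701830685289319692004055511811488189213173229

The primes p ≤ 50 are [2, 3, 5, 7, 11, 13, 17, 19, 23, 29, 31, 37, 41, 43, 47]. For each, (1 + 1/p^6) = (p^6 + 1)/p^6. Multiplying these fractions over p ∈ [2, 3, 5, 7, 11, 13, 17, 19, 23, 29, 31, 37, 41, 43, 47] gives 862155056480201047883460386910418315829132841121015872043175453729006428800800000/847666095717512475523225986389496867701830685289319692004055511811488189213173229. (In the limit P → ∞ this tends to ζ(6)/ζ(12).)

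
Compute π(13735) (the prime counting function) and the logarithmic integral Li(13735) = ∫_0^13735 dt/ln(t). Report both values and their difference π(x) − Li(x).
π(13735) = 1625;  Li(13735) ≈ 1644.47;  π(x) − Li(x) ≈ -19.47.

Direct count of primes ≤ 13735 gives π(13735) = 1625. Numerical evaluation of the logarithmic integral gives Li(13735) ≈ 1644.47. The difference π(x) − Li(x) ≈ -19.47 is typically negative for small/moderate x (Li(x) overestimates), though Littlewood's theorem shows this sign changes infinitely often.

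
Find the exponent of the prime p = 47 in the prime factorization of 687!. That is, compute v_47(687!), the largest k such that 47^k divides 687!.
v_47(687!) = 14

Legendre's formula: v_p(n!) = Σ_{k ≥ 1} ⌊n / p^k⌋. For p = 47, n = 687, the terms are:
  ⌊687/47^1⌋ = ⌊687/47⌋ = 14
(the next term ⌊687/47^2⌋ = 0, terminating the sum). Summing: v_47(687!) = 14 = 14.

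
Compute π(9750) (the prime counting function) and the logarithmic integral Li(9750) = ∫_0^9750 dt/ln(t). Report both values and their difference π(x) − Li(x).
π(9750) = 1203;  Li(9750) ≈ 1218.96;  π(x) − Li(x) ≈ -15.96.

Direct count of primes ≤ 9750 gives π(9750) = 1203. Numerical evaluation of the logarithmic integral gives Li(9750) ≈ 1218.96. The difference π(x) − Li(x) ≈ -15.96 is typically negative for small/moderate x (Li(x) overestimates), though Littlewood's theorem shows this sign changes infinitely often.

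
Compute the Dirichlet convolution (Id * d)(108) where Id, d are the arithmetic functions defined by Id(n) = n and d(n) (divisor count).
(Id * d)(108) = 638

Divisors of 108: [1, 2, 3, 4, 6, 9, 12, 18, 27, 36, 54, 108]. For each d | 108:
  d = 1: Id(1) · d(108/1) = 1 · 12 = 12
  d = 2: Id(2) · d(108/2) = 2 · 8 = 16
  d = 3: Id(3) · d(108/3) = 3 · 9 = 27
  d = 4: Id(4) · d(108/4) = 4 · 4 = 16
  d = 6: Id(6) · d(108/6) = 6 · 6 = 36
  d = 9: Id(9) · d(108/9) = 9 · 6 = 54
  d = 12: Id(12) · d(108/12) = 12 · 3 = 36
  d = 18: Id(18) · d(108/18) = 18 · 4 = 72
  d = 27: Id(27) · d(108/27) = 27 · 3 = 81
  d = 36: Id(36) · d(108/36) = 36 · 2 = 72
  d = 54: Id(54) · d(108/54) = 54 · 2 = 108
  d = 108: Id(108) · d(108/108) = 108 · 1 = 108
Summing: (Id * d)(108) = 12 + 16 + 27 + 16 + 36 + 54 + 36 + 72 + 81 + 72 + 108 + 108 = 638.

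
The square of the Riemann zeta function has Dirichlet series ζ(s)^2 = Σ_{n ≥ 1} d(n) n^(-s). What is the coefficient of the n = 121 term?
d(121) = 3

ζ(s)^2 = (Σ 1/m^s)(Σ 1/k^s). The coefficient of 1/n^s in the product is the number of ordered pairs (m, k) with mk = n, which equals d(n). For n = 121, divisors are [1, 11, 121], so d(121) = 3.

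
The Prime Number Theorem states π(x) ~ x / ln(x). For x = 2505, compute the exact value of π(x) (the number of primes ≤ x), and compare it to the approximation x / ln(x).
π(2505) = 368;  x/ln(x) ≈ 320.09;  relative error ≈ 13.02%.

Directly count primes up to 2505: π(2505) = 368. The PNT approximation gives 2505/ln(2505) ≈ 2505/7.82604 ≈ 320.09. Relative error (π(x) − x/ln(x)) / π(x) ≈ 13.02%; the approximation is known to undercount slightly (Li(x) is a better estimate).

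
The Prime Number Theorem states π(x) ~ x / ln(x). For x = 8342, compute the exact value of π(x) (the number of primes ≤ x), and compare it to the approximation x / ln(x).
π(8342) = 1045;  x/ln(x) ≈ 923.91;  relative error ≈ 11.59%.

Directly count primes up to 8342: π(8342) = 1045. The PNT approximation gives 8342/ln(8342) ≈ 8342/9.02906 ≈ 923.91. Relative error (π(x) − x/ln(x)) / π(x) ≈ 11.59%; the approximation is known to undercount slightly (Li(x) is a better estimate).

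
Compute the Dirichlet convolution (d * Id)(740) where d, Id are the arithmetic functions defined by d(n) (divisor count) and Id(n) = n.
(d * Id)(740) = 3003

Divisors of 740: [1, 2, 4, 5, 10, 20, 37, 74, 148, 185, 370, 740]. For each d | 740:
  d = 1: d(1) · Id(740/1) = 1 · 740 = 740
  d = 2: d(2) · Id(740/2) = 2 · 370 = 740
  d = 4: d(4) · Id(740/4) = 3 · 185 = 555
  d = 5: d(5) · Id(740/5) = 2 · 148 = 296
  d = 10: d(10) · Id(740/10) = 4 · 74 = 296
  d = 20: d(20) · Id(740/20) = 6 · 37 = 222
  d = 37: d(37) · Id(740/37) = 2 · 20 = 40
  d = 74: d(74) · Id(740/74) = 4 · 10 = 40
  d = 148: d(148) · Id(740/148) = 6 · 5 = 30
  d = 185: d(185) · Id(740/185) = 4 · 4 = 16
  d = 370: d(370) · Id(740/370) = 8 · 2 = 16
  d = 740: d(740) · Id(740/740) = 12 · 1 = 12
Summing: (d * Id)(740) = 740 + 740 + 555 + 296 + 296 + 222 + 40 + 40 + 30 + 16 + 16 + 12 = 3003.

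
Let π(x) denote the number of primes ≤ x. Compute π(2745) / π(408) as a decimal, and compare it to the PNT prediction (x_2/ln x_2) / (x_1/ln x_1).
π(2745)/π(408) = 400/79 ≈ 5.0633;  PNT prediction ≈ 5.1081.

π(408) = 79 and π(2745) = 400, so π(2745)/π(408) ≈ 5.0633. The PNT-predicted ratio is (2745/ln(2745)) / (408/ln(408)) ≈ 5.1081. The two agree to within a few percent, as expected.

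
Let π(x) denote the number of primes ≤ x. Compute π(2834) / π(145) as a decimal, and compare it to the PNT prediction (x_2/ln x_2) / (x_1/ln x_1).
π(2834)/π(145) = 411/34 ≈ 12.0882;  PNT prediction ≈ 12.2360.

π(145) = 34 and π(2834) = 411, so π(2834)/π(145) ≈ 12.0882. The PNT-predicted ratio is (2834/ln(2834)) / (145/ln(145)) ≈ 12.2360. The two agree to within a few percent, as expected.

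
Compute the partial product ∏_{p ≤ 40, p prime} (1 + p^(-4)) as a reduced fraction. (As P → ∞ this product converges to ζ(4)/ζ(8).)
∏ = 706902957735712331680943125904125462935190109312/655798773317600826641830943030775489929079680625

The primes p ≤ 40 are [2, 3, 5, 7, 11, 13, 17, 19, 23, 29, 31, 37]. For each, (1 + 1/p^4) = (p^4 + 1)/p^4. Multiplying these fractions over p ∈ [2, 3, 5, 7, 11, 13, 17, 19, 23, 29, 31, 37] gives 706902957735712331680943125904125462935190109312/655798773317600826641830943030775489929079680625. (In the limit P → ∞ this tends to ζ(4)/ζ(8).)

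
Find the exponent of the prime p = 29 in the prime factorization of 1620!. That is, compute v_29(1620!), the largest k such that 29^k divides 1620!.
v_29(1620!) = 56

Legendre's formula: v_p(n!) = Σ_{k ≥ 1} ⌊n / p^k⌋. For p = 29, n = 1620, the terms are:
  ⌊1620/29^1⌋ = ⌊1620/29⌋ = 55
  ⌊1620/29^2⌋ = ⌊1620/841⌋ = 1
(the next term ⌊1620/29^3⌋ = 0, terminating the sum). Summing: v_29(1620!) = 55 + 1 = 56.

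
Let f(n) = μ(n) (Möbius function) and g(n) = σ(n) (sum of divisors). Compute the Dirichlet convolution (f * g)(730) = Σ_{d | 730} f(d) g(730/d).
(μ * σ)(730) = 730

Divisors of 730: [1, 2, 5, 10, 73, 146, 365, 730]. For each d | 730:
  d = 1: μ(1) · σ(730/1) = 1 · 1332 = 1332
  d = 2: μ(2) · σ(730/2) = -1 · 444 = -444
  d = 5: μ(5) · σ(730/5) = -1 · 222 = -222
  d = 10: μ(10) · σ(730/10) = 1 · 74 = 74
  d = 73: μ(73) · σ(730/73) = -1 · 18 = -18
  d = 146: μ(146) · σ(730/146) = 1 · 6 = 6
  d = 365: μ(365) · σ(730/365) = 1 · 3 = 3
  d = 730: μ(730) · σ(730/730) = -1 · 1 = -1
Summing: (μ * σ)(730) = 1332 + -444 + -222 + 74 + -18 + 6 + 3 + -1 = 730.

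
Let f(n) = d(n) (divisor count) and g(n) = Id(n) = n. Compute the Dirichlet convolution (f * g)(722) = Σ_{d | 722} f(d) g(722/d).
(d * Id)(722) = 1608

Divisors of 722: [1, 2, 19, 38, 361, 722]. For each d | 722:
  d = 1: d(1) · Id(722/1) = 1 · 722 = 722
  d = 2: d(2) · Id(722/2) = 2 · 361 = 722
  d = 19: d(19) · Id(722/19) = 2 · 38 = 76
  d = 38: d(38) · Id(722/38) = 4 · 19 = 76
  d = 361: d(361) · Id(722/361) = 3 · 2 = 6
  d = 722: d(722) · Id(722/722) = 6 · 1 = 6
Summing: (d * Id)(722) = 722 + 722 + 76 + 76 + 6 + 6 = 1608.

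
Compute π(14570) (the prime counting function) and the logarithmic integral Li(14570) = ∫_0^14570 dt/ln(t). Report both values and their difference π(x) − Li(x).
π(14570) = 1708;  Li(14570) ≈ 1731.84;  π(x) − Li(x) ≈ -23.84.

Direct count of primes ≤ 14570 gives π(14570) = 1708. Numerical evaluation of the logarithmic integral gives Li(14570) ≈ 1731.84. The difference π(x) − Li(x) ≈ -23.84 is typically negative for small/moderate x (Li(x) overestimates), though Littlewood's theorem shows this sign changes infinitely often.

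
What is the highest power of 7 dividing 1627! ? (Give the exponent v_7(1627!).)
v_7(1627!) = 269

Legendre's formula: v_p(n!) = Σ_{k ≥ 1} ⌊n / p^k⌋. For p = 7, n = 1627, the terms are:
  ⌊1627/7^1⌋ = ⌊1627/7⌋ = 232
  ⌊1627/7^2⌋ = ⌊1627/49⌋ = 33
  ⌊1627/7^3⌋ = ⌊1627/343⌋ = 4
(the next term ⌊1627/7^4⌋ = 0, terminating the sum). Summing: v_7(1627!) = 232 + 33 + 4 = 269.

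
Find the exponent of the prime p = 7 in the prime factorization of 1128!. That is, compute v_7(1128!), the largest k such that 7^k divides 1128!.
v_7(1128!) = 187

Legendre's formula: v_p(n!) = Σ_{k ≥ 1} ⌊n / p^k⌋. For p = 7, n = 1128, the terms are:
  ⌊1128/7^1⌋ = ⌊1128/7⌋ = 161
  ⌊1128/7^2⌋ = ⌊1128/49⌋ = 23
  ⌊1128/7^3⌋ = ⌊1128/343⌋ = 3
(the next term ⌊1128/7^4⌋ = 0, terminating the sum). Summing: v_7(1128!) = 161 + 23 + 3 = 187.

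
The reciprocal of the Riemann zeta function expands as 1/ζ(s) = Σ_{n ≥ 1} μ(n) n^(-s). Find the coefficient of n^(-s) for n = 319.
μ(319) = 1

Factor n = 319 = 11 · 29. μ(n) = 0 if any exponent ≥ 2 (not squarefree); otherwise μ(n) = (−1)^{ω(n)} where ω(n) is the number of distinct prime factors. Applying: μ(319) = 1.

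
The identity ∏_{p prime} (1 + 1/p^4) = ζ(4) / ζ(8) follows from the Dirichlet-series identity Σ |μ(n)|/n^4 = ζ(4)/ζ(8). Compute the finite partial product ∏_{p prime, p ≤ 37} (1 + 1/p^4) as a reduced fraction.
∏ = 706902957735712331680943125904125462935190109312/655798773317600826641830943030775489929079680625

The primes p ≤ 37 are [2, 3, 5, 7, 11, 13, 17, 19, 23, 29, 31, 37]. For each, (1 + 1/p^4) = (p^4 + 1)/p^4. Multiplying these fractions over p ∈ [2, 3, 5, 7, 11, 13, 17, 19, 23, 29, 31, 37] gives 706902957735712331680943125904125462935190109312/655798773317600826641830943030775489929079680625. (In the limit P → ∞ this tends to ζ(4)/ζ(8).)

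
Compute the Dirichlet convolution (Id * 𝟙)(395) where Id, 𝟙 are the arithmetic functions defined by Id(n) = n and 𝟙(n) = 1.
(Id * 𝟙)(395) = 480

Divisors of 395: [1, 5, 79, 395]. For each d | 395:
  d = 1: Id(1) · 𝟙(395/1) = 1 · 1 = 1
  d = 5: Id(5) · 𝟙(395/5) = 5 · 1 = 5
  d = 79: Id(79) · 𝟙(395/79) = 79 · 1 = 79
  d = 395: Id(395) · 𝟙(395/395) = 395 · 1 = 395
Summing: (Id * 𝟙)(395) = 1 + 5 + 79 + 395 = 480.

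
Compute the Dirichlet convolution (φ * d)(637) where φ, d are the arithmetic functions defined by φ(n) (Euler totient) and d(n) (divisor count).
(φ * d)(637) = 798

Divisors of 637: [1, 7, 13, 49, 91, 637]. For each d | 637:
  d = 1: φ(1) · d(637/1) = 1 · 6 = 6
  d = 7: φ(7) · d(637/7) = 6 · 4 = 24
  d = 13: φ(13) · d(637/13) = 12 · 3 = 36
  d = 49: φ(49) · d(637/49) = 42 · 2 = 84
  d = 91: φ(91) · d(637/91) = 72 · 2 = 144
  d = 637: φ(637) · d(637/637) = 504 · 1 = 504
Summing: (φ * d)(637) = 6 + 24 + 36 + 84 + 144 + 504 = 798.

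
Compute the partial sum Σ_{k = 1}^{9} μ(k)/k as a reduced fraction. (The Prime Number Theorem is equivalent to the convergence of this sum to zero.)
Σ μ(k)/k = -1/105

Values of μ(k) for 1 ≤ k ≤ 9: μ(1) = 1, μ(2) = -1, μ(3) = -1, μ(5) = -1, μ(6) = 1, μ(7) = -1, with μ = 0 on non-squarefree integers. Summing μ(k)/k for k where μ(k) ≠ 0 gives -1/105 ≈ -0.0095. (PNT ⟺ this sum → 0 as n → ∞.)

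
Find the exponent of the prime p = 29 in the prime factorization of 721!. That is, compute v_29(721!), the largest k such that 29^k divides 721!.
v_29(721!) = 24

Legendre's formula: v_p(n!) = Σ_{k ≥ 1} ⌊n / p^k⌋. For p = 29, n = 721, the terms are:
  ⌊721/29^1⌋ = ⌊721/29⌋ = 24
(the next term ⌊721/29^2⌋ = 0, terminating the sum). Summing: v_29(721!) = 24 = 24.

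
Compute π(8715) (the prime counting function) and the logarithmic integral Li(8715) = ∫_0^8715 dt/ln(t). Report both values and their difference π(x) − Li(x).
π(8715) = 1086;  Li(8715) ≈ 1105.59;  π(x) − Li(x) ≈ -19.59.

Direct count of primes ≤ 8715 gives π(8715) = 1086. Numerical evaluation of the logarithmic integral gives Li(8715) ≈ 1105.59. The difference π(x) − Li(x) ≈ -19.59 is typically negative for small/moderate x (Li(x) overestimates), though Littlewood's theorem shows this sign changes infinitely often.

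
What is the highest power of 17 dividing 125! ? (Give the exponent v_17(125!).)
v_17(125!) = 7

Legendre's formula: v_p(n!) = Σ_{k ≥ 1} ⌊n / p^k⌋. For p = 17, n = 125, the terms are:
  ⌊125/17^1⌋ = ⌊125/17⌋ = 7
(the next term ⌊125/17^2⌋ = 0, terminating the sum). Summing: v_17(125!) = 7 = 7.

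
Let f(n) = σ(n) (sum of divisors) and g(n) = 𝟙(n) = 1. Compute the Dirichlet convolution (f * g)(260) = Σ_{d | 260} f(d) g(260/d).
(σ * 𝟙)(260) = 1155

Divisors of 260: [1, 2, 4, 5, 10, 13, 20, 26, 52, 65, 130, 260]. For each d | 260:
  d = 1: σ(1) · 𝟙(260/1) = 1 · 1 = 1
  d = 2: σ(2) · 𝟙(260/2) = 3 · 1 = 3
  d = 4: σ(4) · 𝟙(260/4) = 7 · 1 = 7
  d = 5: σ(5) · 𝟙(260/5) = 6 · 1 = 6
  d = 10: σ(10) · 𝟙(260/10) = 18 · 1 = 18
  d = 13: σ(13) · 𝟙(260/13) = 14 · 1 = 14
  d = 20: σ(20) · 𝟙(260/20) = 42 · 1 = 42
  d = 26: σ(26) · 𝟙(260/26) = 42 · 1 = 42
  d = 52: σ(52) · 𝟙(260/52) = 98 · 1 = 98
  d = 65: σ(65) · 𝟙(260/65) = 84 · 1 = 84
  d = 130: σ(130) · 𝟙(260/130) = 252 · 1 = 252
  d = 260: σ(260) · 𝟙(260/260) = 588 · 1 = 588
Summing: (σ * 𝟙)(260) = 1 + 3 + 7 + 6 + 18 + 14 + 42 + 42 + 98 + 84 + 252 + 588 = 1155.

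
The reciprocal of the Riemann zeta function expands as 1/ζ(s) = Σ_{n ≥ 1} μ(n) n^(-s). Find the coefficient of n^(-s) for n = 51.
μ(51) = 1

Factor n = 51 = 3 · 17. μ(n) = 0 if any exponent ≥ 2 (not squarefree); otherwise μ(n) = (−1)^{ω(n)} where ω(n) is the number of distinct prime factors. Applying: μ(51) = 1.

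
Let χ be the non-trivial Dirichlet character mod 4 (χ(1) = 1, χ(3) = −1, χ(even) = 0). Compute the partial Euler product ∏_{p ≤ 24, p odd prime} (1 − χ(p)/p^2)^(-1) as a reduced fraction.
∏ = 7900068038863/8628726988800

The odd primes p ≤ 24 are [3, 5, 7, 11, 13, 17, 19, 23]. For each, χ(p) = 1 if p ≡ 1 mod 4, χ(p) = −1 if p ≡ 3 mod 4. Taking (1 − χ(p)/p^2)^(-1) = p^2/(p^2 − χ(p)): (1 − (-1)/3^2)^(-1) · (1 − (1)/5^2)^(-1) · (1 − (-1)/7^2)^(-1) · (1 − (-1)/11^2)^(-1) · (1 − (1)/13^2)^(-1) · (1 − (1)/17^2)^(-1) · (1 − (-1)/19^2)^(-1) · (1 − (-1)/23^2)^(-1) = 7900068038863/8628726988800.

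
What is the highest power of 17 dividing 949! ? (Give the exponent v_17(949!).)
v_17(949!) = 58

Legendre's formula: v_p(n!) = Σ_{k ≥ 1} ⌊n / p^k⌋. For p = 17, n = 949, the terms are:
  ⌊949/17^1⌋ = ⌊949/17⌋ = 55
  ⌊949/17^2⌋ = ⌊949/289⌋ = 3
(the next term ⌊949/17^3⌋ = 0, terminating the sum). Summing: v_17(949!) = 55 + 3 = 58.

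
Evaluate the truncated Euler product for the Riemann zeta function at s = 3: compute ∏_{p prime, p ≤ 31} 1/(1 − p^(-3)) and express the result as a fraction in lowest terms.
∏ = 209363023479599225665/174187638420315512832

The primes p ≤ 31 are [2, 3, 5, 7, 11, 13, 17, 19, 23, 29, 31]. For each prime, (1 − 1/p^3)^(-1) = p^3 / (p^3 − 1). The product is (1 − 1/2^3)^(-1), (1 − 1/3^3)^(-1), (1 − 1/5^3)^(-1), (1 − 1/7^3)^(-1), (1 − 1/11^3)^(-1), (1 − 1/13^3)^(-1), (1 − 1/17^3)^(-1), (1 − 1/19^3)^(-1), (1 − 1/23^3)^(-1), (1 − 1/29^3)^(-1), (1 − 1/31^3)^(-1) = ∏ p^3 / (p^3 − 1) = 209363023479599225665/174187638420315512832.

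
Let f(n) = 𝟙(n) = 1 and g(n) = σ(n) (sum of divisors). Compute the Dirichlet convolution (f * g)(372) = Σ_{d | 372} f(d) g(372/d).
(𝟙 * σ)(372) = 1815

Divisors of 372: [1, 2, 3, 4, 6, 12, 31, 62, 93, 124, 186, 372]. For each d | 372:
  d = 1: 𝟙(1) · σ(372/1) = 1 · 896 = 896
  d = 2: 𝟙(2) · σ(372/2) = 1 · 384 = 384
  d = 3: 𝟙(3) · σ(372/3) = 1 · 224 = 224
  d = 4: 𝟙(4) · σ(372/4) = 1 · 128 = 128
  d = 6: 𝟙(6) · σ(372/6) = 1 · 96 = 96
  d = 12: 𝟙(12) · σ(372/12) = 1 · 32 = 32
  d = 31: 𝟙(31) · σ(372/31) = 1 · 28 = 28
  d = 62: 𝟙(62) · σ(372/62) = 1 · 12 = 12
  d = 93: 𝟙(93) · σ(372/93) = 1 · 7 = 7
  d = 124: 𝟙(124) · σ(372/124) = 1 · 4 = 4
  d = 186: 𝟙(186) · σ(372/186) = 1 · 3 = 3
  d = 372: 𝟙(372) · σ(372/372) = 1 · 1 = 1
Summing: (𝟙 * σ)(372) = 896 + 384 + 224 + 128 + 96 + 32 + 28 + 12 + 7 + 4 + 3 + 1 = 1815.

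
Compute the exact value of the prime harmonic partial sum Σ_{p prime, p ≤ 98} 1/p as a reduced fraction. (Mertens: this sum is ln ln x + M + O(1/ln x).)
Σ 1/p = 4156517583588203716343221884611037839/2305567963945518424753102147331756070

π(98) = 25, so the primes ≤ 98 are [2, 3, 5, 7, 11, 13, 17, 19, 23, 29, 31, 37, 41, 43, 47, 53, 59, 61, 67, 71, 73, 79, 83, 89, 97]. Summing 1/p over these primes: 4156517583588203716343221884611037839/2305567963945518424753102147331756070 ≈ 1.8028. Mertens estimate ln ln(98) + 0.2615 ≈ 1.7843.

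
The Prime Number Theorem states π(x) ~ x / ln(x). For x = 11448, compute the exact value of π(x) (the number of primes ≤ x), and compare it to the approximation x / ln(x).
π(11448) = 1381;  x/ln(x) ≈ 1224.97;  relative error ≈ 11.30%.

Directly count primes up to 11448: π(11448) = 1381. The PNT approximation gives 11448/ln(11448) ≈ 11448/9.34557 ≈ 1224.97. Relative error (π(x) − x/ln(x)) / π(x) ≈ 11.30%; the approximation is known to undercount slightly (Li(x) is a better estimate).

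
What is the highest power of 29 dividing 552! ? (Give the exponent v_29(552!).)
v_29(552!) = 19

Legendre's formula: v_p(n!) = Σ_{k ≥ 1} ⌊n / p^k⌋. For p = 29, n = 552, the terms are:
  ⌊552/29^1⌋ = ⌊552/29⌋ = 19
(the next term ⌊552/29^2⌋ = 0, terminating the sum). Summing: v_29(552!) = 19 = 19.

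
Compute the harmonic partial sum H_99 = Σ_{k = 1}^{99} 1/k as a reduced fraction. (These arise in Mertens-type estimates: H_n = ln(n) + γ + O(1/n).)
H_99 = 360968703235711654233892612988250163157207/69720375229712477164533808935312303556800

Direct summation: H_99 = 1 + 1/2 + ... + 1/99. The least common denominator is lcm(1, ..., 99) = 69720375229712477164533808935312303556800; over this denominator the numerator is 69720375229712477164533808935312303556800 + 34860187614856238582266904467656151778400 + 23240125076570825721511269645104101185600 + 17430093807428119291133452233828075889200 + 13944075045942495432906761787062460711360 + 11620062538285412860755634822552050592800 + 9960053604244639594933401276473186222400 + 8715046903714059645566726116914037944600 + 7746708358856941907170423215034700395200 + 6972037522971247716453380893531230355680 + 6338215929973861560412164448664754868800 + 5810031269142706430377817411276025296400 + 5363105786900959781887216071947100273600 + 4980026802122319797466700638236593111200 + 4648025015314165144302253929020820237120 + 4357523451857029822783363058457018972300 + 4101198542924263362619635819724253150400 + 3873354179428470953585211607517350197600 + 3669493433142761956028095207121700187200 + 3486018761485623858226690446765615177840 + 3320017868081546531644467092157728740800 + 3169107964986930780206082224332377434400 + 3031320662161412050631904736317926241600 + 2905015634571353215188908705638012648200 + 2788815009188499086581352357412492142272 + 2681552893450479890943608035973550136800 + 2582236119618980635723474405011566798400 + 2490013401061159898733350319118296555600 + 2404150869990085419466683066734907019200 + 2324012507657082572151126964510410118560 + 2249044362248789585952703514042332372800 + 2178761725928514911391681529228509486150 + 2112738643324620520137388149554918289600 + 2050599271462131681309817909862126575200 + 1992010720848927918986680255294637244480 + 1936677089714235476792605803758675098800 + 1884334465667904788230643484738170366400 + 1834746716571380978014047603560850093600 + 1787701928966986593962405357315700091200 + 1743009380742811929113345223382807588920 + 1700496956822255540598385583788104964800 + 1660008934040773265822233546078864370400 + 1621404075109592492198460672914239617600 + 1584553982493465390103041112166188717200 + 1549341671771388381434084643006940079040 + 1515660331080706025315952368158963120800 + 1483412238930052705628378913517283054400 + 1452507817285676607594454352819006324100 + 1422864800606377084990485896639026603200 + 1394407504594249543290676178706246071136 + 1367066180974754454206545273241417716800 + 1340776446725239945471804017986775068400 + 1315478777919103342727052998779477425600 + 1291118059809490317861737202505783399200 + 1267643185994772312082432889732950973760 + 1245006700530579949366675159559148277800 + 1223164477714253985342698402373900062400 + 1202075434995042709733341533367453509600 + 1181701275079872494314132354835801755200 + 1162006253828541286075563482255205059280 + 1142956970978893068271046048119873828800 + 1124522181124394792976351757021166186400 + 1106672622693848843881489030719242913600 + 1089380862964257455695840764614254743075 + 1072621157380191956377443214389420054720 + 1056369321662310260068694074777459144800 + 1040602615368842942754235954258392590400 + 1025299635731065840654908954931063287600 + 1010440220720470683543968245439308747200 + 996005360424463959493340127647318622240 + 981977115911443340345546604722708500800 + 968338544857117738396302901879337549400 + 955073633283732563897723410072771281600 + 942167232833952394115321742369085183200 + 929605003062833028860450785804164047424 + 917373358285690489007023801780425046800 + 905459418567694508630309206952107838400 + 893850964483493296981202678657850045600 + 882536395312816166639668467535598779200 + 871504690371405964556672611691403794460 + 860745373206326878574491468337188932800 + 850248478411127770299192791894052482400 + 840004520839909363428118179943521729600 + 830004467020386632911116773039432185200 + 820239708584852672523927163944850630080 + 810702037554796246099230336457119808800 + 801383623330028473155561022244969006400 + 792276991246732695051520556083094358600 + 783375002581039069264424819497891051200 + 774670835885694190717042321503470039520 + 766157969557279968841030867421014324800 + 757830165540353012657976184079481560400 + 749681454082929861984234504680777457600 + 741706119465026352814189456758641527200 + 733898686628552391205619041424340037440 + 726253908642838303797227176409503162050 + 718766754945489455304472257065075294400 + 711432400303188542495242948319513301600 + 704246214441540173379129383184972763200 = 360968703235711654233892612988250163157207, so H_99 = 360968703235711654233892612988250163157207/69720375229712477164533808935312303556800 (already in lowest terms) ≈ 5.17738. (The PNT-adjacent estimate ln(99) + γ ≈ 5.17234 matches within O(1/n).)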